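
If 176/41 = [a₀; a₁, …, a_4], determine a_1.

176 ÷ 41 → quotient 4, remainder 12
41 ÷ 12 → quotient 3, remainder 5

3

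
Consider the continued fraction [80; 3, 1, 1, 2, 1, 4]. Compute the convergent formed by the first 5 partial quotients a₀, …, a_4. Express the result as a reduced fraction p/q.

1445/18

a_0 = 80: 80/1
a_1 = 3: 241/3
a_2 = 1: 321/4
a_3 = 1: 562/7
a_4 = 2: 1445/18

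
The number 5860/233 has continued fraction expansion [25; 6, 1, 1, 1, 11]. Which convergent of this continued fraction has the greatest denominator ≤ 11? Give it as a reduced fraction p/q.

a_0 = 25: 25/1  (≤ bound)
a_1 = 6: 151/6  (≤ bound)
a_2 = 1: 176/7  (≤ bound)
a_3 = 1: 327/13  (> 11, stop)

176/7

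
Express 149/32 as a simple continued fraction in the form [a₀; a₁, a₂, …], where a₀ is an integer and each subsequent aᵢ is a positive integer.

Run the Euclidean algorithm, recording each quotient:
149 = 4·32 + 21, so a_0 = 4
32 = 1·21 + 11, so a_1 = 1
21 = 1·11 + 10, so a_2 = 1
11 = 1·10 + 1, so a_3 = 1
10 = 10·1 + 0, so a_4 = 10

[4; 1, 1, 1, 10]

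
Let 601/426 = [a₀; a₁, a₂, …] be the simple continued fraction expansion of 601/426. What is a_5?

3

Run the Euclidean algorithm, recording each quotient:
601 ÷ 426 → quotient 1, remainder 175
426 ÷ 175 → quotient 2, remainder 76
175 ÷ 76 → quotient 2, remainder 23
76 ÷ 23 → quotient 3, remainder 7
23 ÷ 7 → quotient 3, remainder 2
7 ÷ 2 → quotient 3, remainder 1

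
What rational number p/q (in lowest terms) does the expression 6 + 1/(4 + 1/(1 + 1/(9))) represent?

Use the convergent recurrence hₖ = aₖ·hₖ₋₁ + hₖ₋₂ (and likewise for the denominators kₖ):
a_0 = 6: 6/1
a_1 = 4: 25/4
a_2 = 1: 31/5
a_3 = 9: 304/49

304/49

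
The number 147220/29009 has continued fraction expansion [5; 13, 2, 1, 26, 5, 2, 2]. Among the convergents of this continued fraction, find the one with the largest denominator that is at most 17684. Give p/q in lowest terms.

59971/11817

a_0 = 5: 5/1  (≤ bound)
a_1 = 13: 66/13  (≤ bound)
a_2 = 2: 137/27  (≤ bound)
a_3 = 1: 203/40  (≤ bound)
a_4 = 26: 5415/1067  (≤ bound)
a_5 = 5: 27278/5375  (≤ bound)
a_6 = 2: 59971/11817  (≤ bound)
a_7 = 2: 147220/29009  (> 17684, stop)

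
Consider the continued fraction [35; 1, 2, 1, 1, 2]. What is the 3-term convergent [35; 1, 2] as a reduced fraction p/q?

107/3

a_0 = 35: 35/1
a_1 = 1: 36/1
a_2 = 2: 107/3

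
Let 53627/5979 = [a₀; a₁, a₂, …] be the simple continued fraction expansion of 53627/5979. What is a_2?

31

Run the Euclidean algorithm, recording each quotient:
⌊53627/5979⌋ = 8, remainder 5795
⌊5979/5795⌋ = 1, remainder 184
⌊5795/184⌋ = 31, remainder 91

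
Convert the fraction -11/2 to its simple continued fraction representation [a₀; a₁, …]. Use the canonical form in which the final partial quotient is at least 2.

[-6; 2]

-11 ÷ 2 → quotient -6, remainder 1
2 ÷ 1 → quotient 2, remainder 0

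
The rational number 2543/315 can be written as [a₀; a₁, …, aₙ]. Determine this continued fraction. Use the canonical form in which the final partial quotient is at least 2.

Run the Euclidean algorithm, recording each quotient:
⌊2543/315⌋ = 8, remainder 23
⌊315/23⌋ = 13, remainder 16
⌊23/16⌋ = 1, remainder 7
⌊16/7⌋ = 2, remainder 2
⌊7/2⌋ = 3, remainder 1
⌊2/1⌋ = 2, remainder 0

[8; 13, 1, 2, 3, 2]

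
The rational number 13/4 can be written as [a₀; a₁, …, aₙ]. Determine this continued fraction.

[3; 4]

13 ÷ 4 → quotient 3, remainder 1
4 ÷ 1 → quotient 4, remainder 0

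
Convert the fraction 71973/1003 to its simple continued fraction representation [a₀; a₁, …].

71973 ÷ 1003 → quotient 71, remainder 760
1003 ÷ 760 → quotient 1, remainder 243
760 ÷ 243 → quotient 3, remainder 31
243 ÷ 31 → quotient 7, remainder 26
31 ÷ 26 → quotient 1, remainder 5
26 ÷ 5 → quotient 5, remainder 1
5 ÷ 1 → quotient 5, remainder 0

[71; 1, 3, 7, 1, 5, 5]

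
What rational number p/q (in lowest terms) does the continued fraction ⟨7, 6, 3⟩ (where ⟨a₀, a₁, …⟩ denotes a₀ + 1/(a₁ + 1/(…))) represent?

Use the convergent recurrence hₖ = aₖ·hₖ₋₁ + hₖ₋₂ (and likewise for the denominators kₖ):
a_0 = 7: 7/1
a_1 = 6: 43/6
a_2 = 3: 136/19

136/19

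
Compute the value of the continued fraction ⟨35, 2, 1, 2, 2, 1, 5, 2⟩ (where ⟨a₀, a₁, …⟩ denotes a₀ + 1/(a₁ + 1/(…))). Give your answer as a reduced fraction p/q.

Work from the innermost term outward:
Start with 2.
5 + 1/(2/1) = 5 + 1/2 = 11/2
1 + 1/(11/2) = 1 + 2/11 = 13/11
2 + 1/(13/11) = 2 + 11/13 = 37/13
2 + 1/(37/13) = 2 + 13/37 = 87/37
1 + 1/(87/37) = 1 + 37/87 = 124/87
2 + 1/(124/87) = 2 + 87/124 = 335/124
35 + 1/(335/124) = 35 + 124/335 = 11849/335

11849/335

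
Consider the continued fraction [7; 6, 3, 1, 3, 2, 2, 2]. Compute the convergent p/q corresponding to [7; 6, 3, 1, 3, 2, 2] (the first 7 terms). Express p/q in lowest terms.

a_0 = 7: 7/1
a_1 = 6: 43/6
a_2 = 3: 136/19
a_3 = 1: 179/25
a_4 = 3: 673/94
a_5 = 2: 1525/213
a_6 = 2: 3723/520

3723/520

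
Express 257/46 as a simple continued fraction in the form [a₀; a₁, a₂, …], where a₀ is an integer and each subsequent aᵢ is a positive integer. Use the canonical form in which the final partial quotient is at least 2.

[5; 1, 1, 2, 2, 1, 2]

⌊257/46⌋ = 5, remainder 27
⌊46/27⌋ = 1, remainder 19
⌊27/19⌋ = 1, remainder 8
⌊19/8⌋ = 2, remainder 3
⌊8/3⌋ = 2, remainder 2
⌊3/2⌋ = 1, remainder 1
⌊2/1⌋ = 2, remainder 0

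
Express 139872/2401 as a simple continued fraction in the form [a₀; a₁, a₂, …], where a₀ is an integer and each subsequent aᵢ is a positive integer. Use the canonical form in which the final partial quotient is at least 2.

139872 ÷ 2401 → quotient 58, remainder 614
2401 ÷ 614 → quotient 3, remainder 559
614 ÷ 559 → quotient 1, remainder 55
559 ÷ 55 → quotient 10, remainder 9
55 ÷ 9 → quotient 6, remainder 1
9 ÷ 1 → quotient 9, remainder 0

[58; 3, 1, 10, 6, 9]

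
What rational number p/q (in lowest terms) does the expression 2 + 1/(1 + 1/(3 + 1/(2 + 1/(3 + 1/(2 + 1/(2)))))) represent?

a_0 = 2: 2/1
a_1 = 1: 3/1
a_2 = 3: 11/4
a_3 = 2: 25/9
a_4 = 3: 86/31
a_5 = 2: 197/71
a_6 = 2: 480/173

480/173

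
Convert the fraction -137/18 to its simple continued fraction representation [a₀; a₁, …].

[-8; 2, 1, 1, 3]

⌊-137/18⌋ = -8, remainder 7
⌊18/7⌋ = 2, remainder 4
⌊7/4⌋ = 1, remainder 3
⌊4/3⌋ = 1, remainder 1
⌊3/1⌋ = 3, remainder 0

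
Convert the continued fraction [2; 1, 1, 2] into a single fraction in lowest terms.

Start with 2.
1 + 1/(2/1) = 1 + 1/2 = 3/2
1 + 1/(3/2) = 1 + 2/3 = 5/3
2 + 1/(5/3) = 2 + 3/5 = 13/5

13/5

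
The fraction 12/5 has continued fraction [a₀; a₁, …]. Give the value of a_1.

Apply division with remainder until the remainder is 0:
12 ÷ 5 → quotient 2, remainder 2
5 ÷ 2 → quotient 2, remainder 1

2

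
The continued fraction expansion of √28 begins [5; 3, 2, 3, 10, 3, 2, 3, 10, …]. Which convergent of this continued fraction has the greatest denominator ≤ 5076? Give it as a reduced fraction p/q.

9403/1777

List convergents until the denominator exceeds the bound:
a_0 = 5: 5/1  (≤ bound)
a_1 = 3: 16/3  (≤ bound)
a_2 = 2: 37/7  (≤ bound)
a_3 = 3: 127/24  (≤ bound)
a_4 = 10: 1307/247  (≤ bound)
a_5 = 3: 4048/765  (≤ bound)
a_6 = 2: 9403/1777  (≤ bound)
a_7 = 3: 32257/6096  (> 5076, stop)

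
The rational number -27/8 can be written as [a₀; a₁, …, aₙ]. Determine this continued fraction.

Repeatedly divide and take the remainder:
-27 ÷ 8 → quotient -4, remainder 5
8 ÷ 5 → quotient 1, remainder 3
5 ÷ 3 → quotient 1, remainder 2
3 ÷ 2 → quotient 1, remainder 1
2 ÷ 1 → quotient 2, remainder 0

[-4; 1, 1, 1, 2]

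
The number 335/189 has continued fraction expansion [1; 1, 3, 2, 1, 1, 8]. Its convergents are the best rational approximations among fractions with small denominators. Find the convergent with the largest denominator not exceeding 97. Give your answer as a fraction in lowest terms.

39/22

a_0 = 1: 1/1  (≤ bound)
a_1 = 1: 2/1  (≤ bound)
a_2 = 3: 7/4  (≤ bound)
a_3 = 2: 16/9  (≤ bound)
a_4 = 1: 23/13  (≤ bound)
a_5 = 1: 39/22  (≤ bound)
a_6 = 8: 335/189  (> 97, stop)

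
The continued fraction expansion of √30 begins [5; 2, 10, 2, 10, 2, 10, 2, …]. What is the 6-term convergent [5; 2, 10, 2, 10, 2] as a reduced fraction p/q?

Compute successive convergents:
a_0 = 5: 5/1
a_1 = 2: 11/2
a_2 = 10: 115/21
a_3 = 2: 241/44
a_4 = 10: 2525/461
a_5 = 2: 5291/966

5291/966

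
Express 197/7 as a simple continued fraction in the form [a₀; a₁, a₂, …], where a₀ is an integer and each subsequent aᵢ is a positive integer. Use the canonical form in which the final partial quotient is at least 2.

[28; 7]

197 = 28·7 + 1, so a_0 = 28
7 = 7·1 + 0, so a_1 = 7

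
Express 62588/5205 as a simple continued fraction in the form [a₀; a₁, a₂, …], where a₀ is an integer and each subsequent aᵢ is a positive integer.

Repeatedly divide and take the remainder:
⌊62588/5205⌋ = 12, remainder 128
⌊5205/128⌋ = 40, remainder 85
⌊128/85⌋ = 1, remainder 43
⌊85/43⌋ = 1, remainder 42
⌊43/42⌋ = 1, remainder 1
⌊42/1⌋ = 42, remainder 0

[12; 40, 1, 1, 1, 42]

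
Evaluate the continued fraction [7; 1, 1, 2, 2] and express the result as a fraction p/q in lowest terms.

91/12

Build up convergents one term at a time:
a_0 = 7: 7/1
a_1 = 1: 8/1
a_2 = 1: 15/2
a_3 = 2: 38/5
a_4 = 2: 91/12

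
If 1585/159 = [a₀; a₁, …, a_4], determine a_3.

⌊1585/159⌋ = 9, remainder 154
⌊159/154⌋ = 1, remainder 5
⌊154/5⌋ = 30, remainder 4
⌊5/4⌋ = 1, remainder 1

1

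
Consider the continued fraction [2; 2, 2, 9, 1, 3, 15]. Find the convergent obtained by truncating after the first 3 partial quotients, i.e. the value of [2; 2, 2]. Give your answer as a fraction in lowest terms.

12/5

Build up convergents one term at a time:
a_0 = 2: 2/1
a_1 = 2: 5/2
a_2 = 2: 12/5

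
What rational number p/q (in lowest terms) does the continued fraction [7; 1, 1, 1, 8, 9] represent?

a_0 = 7: 7/1
a_1 = 1: 8/1
a_2 = 1: 15/2
a_3 = 1: 23/3
a_4 = 8: 199/26
a_5 = 9: 1814/237

1814/237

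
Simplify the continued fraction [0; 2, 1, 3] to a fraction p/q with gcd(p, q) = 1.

Start with 3.
1 + 1/(3/1) = 1 + 1/3 = 4/3
2 + 1/(4/3) = 2 + 3/4 = 11/4
0 + 1/(11/4) = 0 + 4/11 = 4/11

4/11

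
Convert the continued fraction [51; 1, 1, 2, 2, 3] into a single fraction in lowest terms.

Start with 3.
2 + 1/(3/1) = 2 + 1/3 = 7/3
2 + 1/(7/3) = 2 + 3/7 = 17/7
1 + 1/(17/7) = 1 + 7/17 = 24/17
1 + 1/(24/17) = 1 + 17/24 = 41/24
51 + 1/(41/24) = 51 + 24/41 = 2115/41

2115/41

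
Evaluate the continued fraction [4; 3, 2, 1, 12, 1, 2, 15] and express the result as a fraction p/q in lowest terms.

26449/6152

Collapse the nested fraction from the inside out:
Start with 15.
2 + 1/(15/1) = 2 + 1/15 = 31/15
1 + 1/(31/15) = 1 + 15/31 = 46/31
12 + 1/(46/31) = 12 + 31/46 = 583/46
1 + 1/(583/46) = 1 + 46/583 = 629/583
2 + 1/(629/583) = 2 + 583/629 = 1841/629
3 + 1/(1841/629) = 3 + 629/1841 = 6152/1841
4 + 1/(6152/1841) = 4 + 1841/6152 = 26449/6152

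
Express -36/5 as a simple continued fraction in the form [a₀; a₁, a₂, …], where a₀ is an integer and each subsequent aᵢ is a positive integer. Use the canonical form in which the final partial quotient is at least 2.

[-8; 1, 4]

-36 ÷ 5 → quotient -8, remainder 4
5 ÷ 4 → quotient 1, remainder 1
4 ÷ 1 → quotient 4, remainder 0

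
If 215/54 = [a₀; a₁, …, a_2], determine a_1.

Run the Euclidean algorithm, recording each quotient:
215 = 3·54 + 53, so a_0 = 3
54 = 1·53 + 1, so a_1 = 1

1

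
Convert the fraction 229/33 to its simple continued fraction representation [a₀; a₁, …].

[6; 1, 15, 2]

229 ÷ 33 → quotient 6, remainder 31
33 ÷ 31 → quotient 1, remainder 2
31 ÷ 2 → quotient 15, remainder 1
2 ÷ 1 → quotient 2, remainder 0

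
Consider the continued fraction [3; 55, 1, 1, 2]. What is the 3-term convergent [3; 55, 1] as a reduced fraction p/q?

169/56

Start with 1.
55 + 1/(1/1) = 55 + 1/1 = 56/1
3 + 1/(56/1) = 3 + 1/56 = 169/56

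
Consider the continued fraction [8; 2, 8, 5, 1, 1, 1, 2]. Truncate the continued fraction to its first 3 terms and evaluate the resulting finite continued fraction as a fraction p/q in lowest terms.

144/17

Collapse the nested fraction from the inside out:
Start with 8.
2 + 1/(8/1) = 2 + 1/8 = 17/8
8 + 1/(17/8) = 8 + 8/17 = 144/17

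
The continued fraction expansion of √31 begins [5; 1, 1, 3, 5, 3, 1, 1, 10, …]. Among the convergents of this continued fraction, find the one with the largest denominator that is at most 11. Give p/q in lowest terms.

39/7

List convergents until the denominator exceeds the bound:
a_0 = 5: 5/1  (≤ bound)
a_1 = 1: 6/1  (≤ bound)
a_2 = 1: 11/2  (≤ bound)
a_3 = 3: 39/7  (≤ bound)
a_4 = 5: 206/37  (> 11, stop)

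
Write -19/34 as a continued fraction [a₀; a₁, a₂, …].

Run the Euclidean algorithm, recording each quotient:
⌊-19/34⌋ = -1, remainder 15
⌊34/15⌋ = 2, remainder 4
⌊15/4⌋ = 3, remainder 3
⌊4/3⌋ = 1, remainder 1
⌊3/1⌋ = 3, remainder 0

[-1; 2, 3, 1, 3]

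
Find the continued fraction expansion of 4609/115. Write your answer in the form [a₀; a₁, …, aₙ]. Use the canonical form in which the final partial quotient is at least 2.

[40; 12, 1, 3, 2]

Repeatedly divide and take the remainder:
4609 ÷ 115 → quotient 40, remainder 9
115 ÷ 9 → quotient 12, remainder 7
9 ÷ 7 → quotient 1, remainder 2
7 ÷ 2 → quotient 3, remainder 1
2 ÷ 1 → quotient 2, remainder 0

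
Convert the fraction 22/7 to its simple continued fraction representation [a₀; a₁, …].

⌊22/7⌋ = 3, remainder 1
⌊7/1⌋ = 7, remainder 0

[3; 7]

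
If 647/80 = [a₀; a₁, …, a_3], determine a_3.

647 ÷ 80 → quotient 8, remainder 7
80 ÷ 7 → quotient 11, remainder 3
7 ÷ 3 → quotient 2, remainder 1
3 ÷ 1 → quotient 3, remainder 0

3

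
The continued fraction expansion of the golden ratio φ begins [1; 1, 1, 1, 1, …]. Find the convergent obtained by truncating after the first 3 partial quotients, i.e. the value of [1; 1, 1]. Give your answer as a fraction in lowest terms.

Collapse the nested fraction from the inside out:
Start with 1.
1 + 1/(1/1) = 1 + 1/1 = 2/1
1 + 1/(2/1) = 1 + 1/2 = 3/2

3/2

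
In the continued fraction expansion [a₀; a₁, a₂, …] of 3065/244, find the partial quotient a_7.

3065 ÷ 244 → quotient 12, remainder 137
244 ÷ 137 → quotient 1, remainder 107
137 ÷ 107 → quotient 1, remainder 30
107 ÷ 30 → quotient 3, remainder 17
30 ÷ 17 → quotient 1, remainder 13
17 ÷ 13 → quotient 1, remainder 4
13 ÷ 4 → quotient 3, remainder 1
4 ÷ 1 → quotient 4, remainder 0

4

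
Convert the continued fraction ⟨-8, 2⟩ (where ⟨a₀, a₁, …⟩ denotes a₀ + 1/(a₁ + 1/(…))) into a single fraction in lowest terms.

Start with 2.
-8 + 1/(2/1) = -8 + 1/2 = -15/2

-15/2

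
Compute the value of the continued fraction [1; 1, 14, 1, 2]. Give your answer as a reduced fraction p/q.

91/47

Starting at the tail and folding back:
Start with 2.
1 + 1/(2/1) = 1 + 1/2 = 3/2
14 + 1/(3/2) = 14 + 2/3 = 44/3
1 + 1/(44/3) = 1 + 3/44 = 47/44
1 + 1/(47/44) = 1 + 44/47 = 91/47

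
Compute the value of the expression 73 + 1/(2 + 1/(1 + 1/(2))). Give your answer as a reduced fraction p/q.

587/8

Start with 2.
1 + 1/(2/1) = 1 + 1/2 = 3/2
2 + 1/(3/2) = 2 + 2/3 = 8/3
73 + 1/(8/3) = 73 + 3/8 = 587/8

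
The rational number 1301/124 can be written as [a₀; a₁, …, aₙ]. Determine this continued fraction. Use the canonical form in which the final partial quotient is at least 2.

[10; 2, 30, 2]

⌊1301/124⌋ = 10, remainder 61
⌊124/61⌋ = 2, remainder 2
⌊61/2⌋ = 30, remainder 1
⌊2/1⌋ = 2, remainder 0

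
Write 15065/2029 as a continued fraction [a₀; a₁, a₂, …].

[7; 2, 2, 1, 4, 1, 3, 13]

15065 = 7·2029 + 862, so a_0 = 7
2029 = 2·862 + 305, so a_1 = 2
862 = 2·305 + 252, so a_2 = 2
305 = 1·252 + 53, so a_3 = 1
252 = 4·53 + 40, so a_4 = 4
53 = 1·40 + 13, so a_5 = 1
40 = 3·13 + 1, so a_6 = 3
13 = 13·1 + 0, so a_7 = 13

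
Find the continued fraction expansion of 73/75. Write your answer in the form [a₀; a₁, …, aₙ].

[0; 1, 36, 2]

⌊73/75⌋ = 0, remainder 73
⌊75/73⌋ = 1, remainder 2
⌊73/2⌋ = 36, remainder 1
⌊2/1⌋ = 2, remainder 0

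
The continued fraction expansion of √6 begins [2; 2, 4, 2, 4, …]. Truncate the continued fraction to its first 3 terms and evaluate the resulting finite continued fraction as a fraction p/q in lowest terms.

22/9

Start with 4.
2 + 1/(4/1) = 2 + 1/4 = 9/4
2 + 1/(9/4) = 2 + 4/9 = 22/9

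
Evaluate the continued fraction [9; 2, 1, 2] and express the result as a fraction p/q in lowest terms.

Work from the innermost term outward:
Start with 2.
1 + 1/(2/1) = 1 + 1/2 = 3/2
2 + 1/(3/2) = 2 + 2/3 = 8/3
9 + 1/(8/3) = 9 + 3/8 = 75/8

75/8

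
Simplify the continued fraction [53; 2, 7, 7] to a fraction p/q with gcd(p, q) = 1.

a_0 = 53: 53/1
a_1 = 2: 107/2
a_2 = 7: 802/15
a_3 = 7: 5721/107

5721/107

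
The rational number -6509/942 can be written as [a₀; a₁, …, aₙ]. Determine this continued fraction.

[-7; 11, 12, 7]

⌊-6509/942⌋ = -7, remainder 85
⌊942/85⌋ = 11, remainder 7
⌊85/7⌋ = 12, remainder 1
⌊7/1⌋ = 7, remainder 0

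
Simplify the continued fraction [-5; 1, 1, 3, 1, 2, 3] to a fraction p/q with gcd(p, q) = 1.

a_0 = -5: -5/1
a_1 = 1: -4/1
a_2 = 1: -9/2
a_3 = 3: -31/7
a_4 = 1: -40/9
a_5 = 2: -111/25
a_6 = 3: -373/84

-373/84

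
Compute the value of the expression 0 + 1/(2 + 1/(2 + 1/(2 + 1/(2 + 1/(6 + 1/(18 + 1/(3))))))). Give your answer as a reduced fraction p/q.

4271/10317

Use the convergent recurrence hₖ = aₖ·hₖ₋₁ + hₖ₋₂ (and likewise for the denominators kₖ):
a_0 = 0: 0/1
a_1 = 2: 1/2
a_2 = 2: 2/5
a_3 = 2: 5/12
a_4 = 2: 12/29
a_5 = 6: 77/186
a_6 = 18: 1398/3377
a_7 = 3: 4271/10317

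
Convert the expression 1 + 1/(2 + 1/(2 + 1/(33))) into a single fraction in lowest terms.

Start with 33.
2 + 1/(33/1) = 2 + 1/33 = 67/33
2 + 1/(67/33) = 2 + 33/67 = 167/67
1 + 1/(167/67) = 1 + 67/167 = 234/167

234/167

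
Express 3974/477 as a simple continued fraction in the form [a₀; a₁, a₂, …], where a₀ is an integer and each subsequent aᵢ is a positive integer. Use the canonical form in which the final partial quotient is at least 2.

Run the Euclidean algorithm, recording each quotient:
⌊3974/477⌋ = 8, remainder 158
⌊477/158⌋ = 3, remainder 3
⌊158/3⌋ = 52, remainder 2
⌊3/2⌋ = 1, remainder 1
⌊2/1⌋ = 2, remainder 0

[8; 3, 52, 1, 2]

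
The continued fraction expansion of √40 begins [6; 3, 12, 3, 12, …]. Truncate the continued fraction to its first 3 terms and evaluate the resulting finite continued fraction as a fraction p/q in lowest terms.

234/37

Build up convergents one term at a time:
a_0 = 6: 6/1
a_1 = 3: 19/3
a_2 = 12: 234/37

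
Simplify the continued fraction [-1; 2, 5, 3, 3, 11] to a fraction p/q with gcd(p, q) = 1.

-712/1311

Use the convergent recurrence hₖ = aₖ·hₖ₋₁ + hₖ₋₂ (and likewise for the denominators kₖ):
a_0 = -1: -1/1
a_1 = 2: -1/2
a_2 = 5: -6/11
a_3 = 3: -19/35
a_4 = 3: -63/116
a_5 = 11: -712/1311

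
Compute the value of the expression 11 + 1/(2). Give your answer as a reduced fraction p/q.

23/2

a_0 = 11: 11/1
a_1 = 2: 23/2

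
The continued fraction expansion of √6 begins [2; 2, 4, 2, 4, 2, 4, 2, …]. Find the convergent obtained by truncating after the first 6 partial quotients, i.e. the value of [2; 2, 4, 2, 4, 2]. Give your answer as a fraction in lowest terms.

a_0 = 2: 2/1
a_1 = 2: 5/2
a_2 = 4: 22/9
a_3 = 2: 49/20
a_4 = 4: 218/89
a_5 = 2: 485/198

485/198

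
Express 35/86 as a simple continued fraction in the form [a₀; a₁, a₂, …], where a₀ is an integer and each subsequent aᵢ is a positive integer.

Repeatedly divide and take the remainder:
35 ÷ 86 → quotient 0, remainder 35
86 ÷ 35 → quotient 2, remainder 16
35 ÷ 16 → quotient 2, remainder 3
16 ÷ 3 → quotient 5, remainder 1
3 ÷ 1 → quotient 3, remainder 0

[0; 2, 2, 5, 3]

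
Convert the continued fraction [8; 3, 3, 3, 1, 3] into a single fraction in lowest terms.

a_0 = 8: 8/1
a_1 = 3: 25/3
a_2 = 3: 83/10
a_3 = 3: 274/33
a_4 = 1: 357/43
a_5 = 3: 1345/162

1345/162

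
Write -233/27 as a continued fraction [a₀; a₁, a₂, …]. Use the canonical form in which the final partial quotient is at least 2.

-233 ÷ 27 → quotient -9, remainder 10
27 ÷ 10 → quotient 2, remainder 7
10 ÷ 7 → quotient 1, remainder 3
7 ÷ 3 → quotient 2, remainder 1
3 ÷ 1 → quotient 3, remainder 0

[-9; 2, 1, 2, 3]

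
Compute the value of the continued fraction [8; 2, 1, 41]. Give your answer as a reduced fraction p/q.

Collapse the nested fraction from the inside out:
Start with 41.
1 + 1/(41/1) = 1 + 1/41 = 42/41
2 + 1/(42/41) = 2 + 41/42 = 125/42
8 + 1/(125/42) = 8 + 42/125 = 1042/125

1042/125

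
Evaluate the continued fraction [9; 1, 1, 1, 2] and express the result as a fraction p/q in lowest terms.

Start with 2.
1 + 1/(2/1) = 1 + 1/2 = 3/2
1 + 1/(3/2) = 1 + 2/3 = 5/3
1 + 1/(5/3) = 1 + 3/5 = 8/5
9 + 1/(8/5) = 9 + 5/8 = 77/8

77/8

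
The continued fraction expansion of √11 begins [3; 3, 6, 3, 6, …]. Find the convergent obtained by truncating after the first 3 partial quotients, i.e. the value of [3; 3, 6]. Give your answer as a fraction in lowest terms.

63/19

Start with 6.
3 + 1/(6/1) = 3 + 1/6 = 19/6
3 + 1/(19/6) = 3 + 6/19 = 63/19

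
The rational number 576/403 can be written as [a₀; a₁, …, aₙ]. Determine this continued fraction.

576 = 1·403 + 173, so a_0 = 1
403 = 2·173 + 57, so a_1 = 2
173 = 3·57 + 2, so a_2 = 3
57 = 28·2 + 1, so a_3 = 28
2 = 2·1 + 0, so a_4 = 2

[1; 2, 3, 28, 2]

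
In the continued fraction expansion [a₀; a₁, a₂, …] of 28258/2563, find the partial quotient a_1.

39

28258 = 11·2563 + 65, so a_0 = 11
2563 = 39·65 + 28, so a_1 = 39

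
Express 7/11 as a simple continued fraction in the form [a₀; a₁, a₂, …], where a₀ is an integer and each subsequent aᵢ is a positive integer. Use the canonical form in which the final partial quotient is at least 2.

⌊7/11⌋ = 0, remainder 7
⌊11/7⌋ = 1, remainder 4
⌊7/4⌋ = 1, remainder 3
⌊4/3⌋ = 1, remainder 1
⌊3/1⌋ = 3, remainder 0

[0; 1, 1, 1, 3]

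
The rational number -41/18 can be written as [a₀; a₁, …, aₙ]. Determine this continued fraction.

[-3; 1, 2, 1, 1, 2]

Apply division with remainder until the remainder is 0:
⌊-41/18⌋ = -3, remainder 13
⌊18/13⌋ = 1, remainder 5
⌊13/5⌋ = 2, remainder 3
⌊5/3⌋ = 1, remainder 2
⌊3/2⌋ = 1, remainder 1
⌊2/1⌋ = 2, remainder 0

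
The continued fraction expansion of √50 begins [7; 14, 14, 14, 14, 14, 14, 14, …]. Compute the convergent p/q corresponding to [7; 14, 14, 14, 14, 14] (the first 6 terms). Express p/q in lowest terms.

3880899/548842

Work from the innermost term outward:
Start with 14.
14 + 1/(14/1) = 14 + 1/14 = 197/14
14 + 1/(197/14) = 14 + 14/197 = 2772/197
14 + 1/(2772/197) = 14 + 197/2772 = 39005/2772
14 + 1/(39005/2772) = 14 + 2772/39005 = 548842/39005
7 + 1/(548842/39005) = 7 + 39005/548842 = 3880899/548842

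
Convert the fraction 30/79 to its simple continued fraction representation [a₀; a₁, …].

[0; 2, 1, 1, 1, 2, 1, 2]

Repeatedly divide and take the remainder:
30 = 0·79 + 30, so a_0 = 0
79 = 2·30 + 19, so a_1 = 2
30 = 1·19 + 11, so a_2 = 1
19 = 1·11 + 8, so a_3 = 1
11 = 1·8 + 3, so a_4 = 1
8 = 2·3 + 2, so a_5 = 2
3 = 1·2 + 1, so a_6 = 1
2 = 2·1 + 0, so a_7 = 2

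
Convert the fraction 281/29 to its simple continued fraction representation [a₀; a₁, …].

281 ÷ 29 → quotient 9, remainder 20
29 ÷ 20 → quotient 1, remainder 9
20 ÷ 9 → quotient 2, remainder 2
9 ÷ 2 → quotient 4, remainder 1
2 ÷ 1 → quotient 2, remainder 0

[9; 1, 2, 4, 2]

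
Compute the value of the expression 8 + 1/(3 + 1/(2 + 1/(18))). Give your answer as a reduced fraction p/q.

Collapse the nested fraction from the inside out:
Start with 18.
2 + 1/(18/1) = 2 + 1/18 = 37/18
3 + 1/(37/18) = 3 + 18/37 = 129/37
8 + 1/(129/37) = 8 + 37/129 = 1069/129

1069/129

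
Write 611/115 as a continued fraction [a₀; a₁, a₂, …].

[5; 3, 5, 7]

Apply division with remainder until the remainder is 0:
611 ÷ 115 → quotient 5, remainder 36
115 ÷ 36 → quotient 3, remainder 7
36 ÷ 7 → quotient 5, remainder 1
7 ÷ 1 → quotient 7, remainder 0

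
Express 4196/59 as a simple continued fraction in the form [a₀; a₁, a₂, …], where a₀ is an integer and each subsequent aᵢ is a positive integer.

4196 ÷ 59 → quotient 71, remainder 7
59 ÷ 7 → quotient 8, remainder 3
7 ÷ 3 → quotient 2, remainder 1
3 ÷ 1 → quotient 3, remainder 0

[71; 8, 2, 3]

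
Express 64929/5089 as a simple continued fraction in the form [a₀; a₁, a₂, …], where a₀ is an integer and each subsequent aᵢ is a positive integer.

[12; 1, 3, 6, 1, 15, 11]

Run the Euclidean algorithm, recording each quotient:
⌊64929/5089⌋ = 12, remainder 3861
⌊5089/3861⌋ = 1, remainder 1228
⌊3861/1228⌋ = 3, remainder 177
⌊1228/177⌋ = 6, remainder 166
⌊177/166⌋ = 1, remainder 11
⌊166/11⌋ = 15, remainder 1
⌊11/1⌋ = 11, remainder 0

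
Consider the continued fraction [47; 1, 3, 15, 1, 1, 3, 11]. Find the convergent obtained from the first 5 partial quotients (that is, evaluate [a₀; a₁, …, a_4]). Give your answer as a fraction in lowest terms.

Work from the innermost term outward:
Start with 1.
15 + 1/(1/1) = 15 + 1/1 = 16/1
3 + 1/(16/1) = 3 + 1/16 = 49/16
1 + 1/(49/16) = 1 + 16/49 = 65/49
47 + 1/(65/49) = 47 + 49/65 = 3104/65

3104/65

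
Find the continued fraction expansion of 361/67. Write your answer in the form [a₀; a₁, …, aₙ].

[5; 2, 1, 1, 2, 1, 3]

361 = 5·67 + 26, so a_0 = 5
67 = 2·26 + 15, so a_1 = 2
26 = 1·15 + 11, so a_2 = 1
15 = 1·11 + 4, so a_3 = 1
11 = 2·4 + 3, so a_4 = 2
4 = 1·3 + 1, so a_5 = 1
3 = 3·1 + 0, so a_6 = 3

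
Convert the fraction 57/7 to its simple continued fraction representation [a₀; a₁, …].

[8; 7]

Apply division with remainder until the remainder is 0:
57 = 8·7 + 1, so a_0 = 8
7 = 7·1 + 0, so a_1 = 7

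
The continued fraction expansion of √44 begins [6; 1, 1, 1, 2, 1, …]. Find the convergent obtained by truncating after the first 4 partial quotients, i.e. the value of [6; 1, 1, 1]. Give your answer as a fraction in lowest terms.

Start with 1.
1 + 1/(1/1) = 1 + 1/1 = 2/1
1 + 1/(2/1) = 1 + 1/2 = 3/2
6 + 1/(3/2) = 6 + 2/3 = 20/3

20/3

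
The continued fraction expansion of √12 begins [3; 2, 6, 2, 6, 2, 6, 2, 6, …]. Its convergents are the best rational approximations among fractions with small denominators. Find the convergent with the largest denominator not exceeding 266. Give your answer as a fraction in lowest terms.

627/181

a_0 = 3: 3/1  (≤ bound)
a_1 = 2: 7/2  (≤ bound)
a_2 = 6: 45/13  (≤ bound)
a_3 = 2: 97/28  (≤ bound)
a_4 = 6: 627/181  (≤ bound)
a_5 = 2: 1351/390  (> 266, stop)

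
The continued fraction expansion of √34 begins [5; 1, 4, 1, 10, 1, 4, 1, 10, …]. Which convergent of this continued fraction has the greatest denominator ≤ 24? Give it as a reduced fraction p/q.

35/6

a_0 = 5: 5/1  (≤ bound)
a_1 = 1: 6/1  (≤ bound)
a_2 = 4: 29/5  (≤ bound)
a_3 = 1: 35/6  (≤ bound)
a_4 = 10: 379/65  (> 24, stop)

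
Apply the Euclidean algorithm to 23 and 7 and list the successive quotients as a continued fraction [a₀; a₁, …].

23 = 3·7 + 2, so a_0 = 3
7 = 3·2 + 1, so a_1 = 3
2 = 2·1 + 0, so a_2 = 2

[3; 3, 2]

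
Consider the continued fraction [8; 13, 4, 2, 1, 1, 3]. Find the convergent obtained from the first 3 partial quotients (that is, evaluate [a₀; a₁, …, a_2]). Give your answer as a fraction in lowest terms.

Use the convergent recurrence hₖ = aₖ·hₖ₋₁ + hₖ₋₂ (and likewise for the denominators kₖ):
a_0 = 8: 8/1
a_1 = 13: 105/13
a_2 = 4: 428/53

428/53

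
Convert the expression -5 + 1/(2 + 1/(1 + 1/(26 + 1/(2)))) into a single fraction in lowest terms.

-760/163

Build up convergents one term at a time:
a_0 = -5: -5/1
a_1 = 2: -9/2
a_2 = 1: -14/3
a_3 = 26: -373/80
a_4 = 2: -760/163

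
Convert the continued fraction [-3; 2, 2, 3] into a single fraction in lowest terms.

-44/17

Start with 3.
2 + 1/(3/1) = 2 + 1/3 = 7/3
2 + 1/(7/3) = 2 + 3/7 = 17/7
-3 + 1/(17/7) = -3 + 7/17 = -44/17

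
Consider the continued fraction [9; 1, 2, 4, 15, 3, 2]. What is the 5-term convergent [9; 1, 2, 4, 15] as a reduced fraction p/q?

a_0 = 9: 9/1
a_1 = 1: 10/1
a_2 = 2: 29/3
a_3 = 4: 126/13
a_4 = 15: 1919/198

1919/198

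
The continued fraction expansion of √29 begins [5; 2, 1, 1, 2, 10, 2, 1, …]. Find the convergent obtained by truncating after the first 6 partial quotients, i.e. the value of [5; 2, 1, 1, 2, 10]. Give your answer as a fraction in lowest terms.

727/135

Start with 10.
2 + 1/(10/1) = 2 + 1/10 = 21/10
1 + 1/(21/10) = 1 + 10/21 = 31/21
1 + 1/(31/21) = 1 + 21/31 = 52/31
2 + 1/(52/31) = 2 + 31/52 = 135/52
5 + 1/(135/52) = 5 + 52/135 = 727/135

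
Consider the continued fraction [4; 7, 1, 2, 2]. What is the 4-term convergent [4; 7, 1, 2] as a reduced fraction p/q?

95/23

Build up convergents one term at a time:
a_0 = 4: 4/1
a_1 = 7: 29/7
a_2 = 1: 33/8
a_3 = 2: 95/23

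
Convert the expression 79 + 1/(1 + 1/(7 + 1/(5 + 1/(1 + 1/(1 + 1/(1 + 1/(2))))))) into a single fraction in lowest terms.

29395/368

Collapse the nested fraction from the inside out:
Start with 2.
1 + 1/(2/1) = 1 + 1/2 = 3/2
1 + 1/(3/2) = 1 + 2/3 = 5/3
1 + 1/(5/3) = 1 + 3/5 = 8/5
5 + 1/(8/5) = 5 + 5/8 = 45/8
7 + 1/(45/8) = 7 + 8/45 = 323/45
1 + 1/(323/45) = 1 + 45/323 = 368/323
79 + 1/(368/323) = 79 + 323/368 = 29395/368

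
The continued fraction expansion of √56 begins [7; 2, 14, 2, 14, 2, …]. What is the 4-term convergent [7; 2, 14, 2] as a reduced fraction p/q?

449/60

a_0 = 7: 7/1
a_1 = 2: 15/2
a_2 = 14: 217/29
a_3 = 2: 449/60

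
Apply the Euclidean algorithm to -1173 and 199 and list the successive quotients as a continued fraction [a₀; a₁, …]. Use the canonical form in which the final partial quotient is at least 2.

[-6; 9, 2, 10]

-1173 = -6·199 + 21, so a_0 = -6
199 = 9·21 + 10, so a_1 = 9
21 = 2·10 + 1, so a_2 = 2
10 = 10·1 + 0, so a_3 = 10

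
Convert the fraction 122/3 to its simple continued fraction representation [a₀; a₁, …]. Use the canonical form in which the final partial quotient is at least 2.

[40; 1, 2]

122 ÷ 3 → quotient 40, remainder 2
3 ÷ 2 → quotient 1, remainder 1
2 ÷ 1 → quotient 2, remainder 0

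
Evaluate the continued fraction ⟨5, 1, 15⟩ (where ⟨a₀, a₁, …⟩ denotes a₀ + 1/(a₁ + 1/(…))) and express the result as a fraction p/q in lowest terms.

Start with 15.
1 + 1/(15/1) = 1 + 1/15 = 16/15
5 + 1/(16/15) = 5 + 15/16 = 95/16

95/16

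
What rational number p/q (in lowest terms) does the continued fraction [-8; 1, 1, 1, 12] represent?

Starting at the tail and folding back:
Start with 12.
1 + 1/(12/1) = 1 + 1/12 = 13/12
1 + 1/(13/12) = 1 + 12/13 = 25/13
1 + 1/(25/13) = 1 + 13/25 = 38/25
-8 + 1/(38/25) = -8 + 25/38 = -279/38

-279/38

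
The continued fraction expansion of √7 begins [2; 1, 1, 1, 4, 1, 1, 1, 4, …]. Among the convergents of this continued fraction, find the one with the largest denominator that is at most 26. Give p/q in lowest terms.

45/17

List convergents until the denominator exceeds the bound:
a_0 = 2: 2/1  (≤ bound)
a_1 = 1: 3/1  (≤ bound)
a_2 = 1: 5/2  (≤ bound)
a_3 = 1: 8/3  (≤ bound)
a_4 = 4: 37/14  (≤ bound)
a_5 = 1: 45/17  (≤ bound)
a_6 = 1: 82/31  (> 26, stop)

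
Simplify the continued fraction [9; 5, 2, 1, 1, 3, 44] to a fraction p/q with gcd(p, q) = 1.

Start with 44.
3 + 1/(44/1) = 3 + 1/44 = 133/44
1 + 1/(133/44) = 1 + 44/133 = 177/133
1 + 1/(177/133) = 1 + 133/177 = 310/177
2 + 1/(310/177) = 2 + 177/310 = 797/310
5 + 1/(797/310) = 5 + 310/797 = 4295/797
9 + 1/(4295/797) = 9 + 797/4295 = 39452/4295

39452/4295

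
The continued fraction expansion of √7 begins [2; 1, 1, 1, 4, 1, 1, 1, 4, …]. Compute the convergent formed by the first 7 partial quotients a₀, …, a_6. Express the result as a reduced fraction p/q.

Build up convergents one term at a time:
a_0 = 2: 2/1
a_1 = 1: 3/1
a_2 = 1: 5/2
a_3 = 1: 8/3
a_4 = 4: 37/14
a_5 = 1: 45/17
a_6 = 1: 82/31

82/31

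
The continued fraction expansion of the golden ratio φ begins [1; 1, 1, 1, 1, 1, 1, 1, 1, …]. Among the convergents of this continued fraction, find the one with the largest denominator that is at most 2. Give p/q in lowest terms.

a_0 = 1: 1/1  (≤ bound)
a_1 = 1: 2/1  (≤ bound)
a_2 = 1: 3/2  (≤ bound)
a_3 = 1: 5/3  (> 2, stop)

3/2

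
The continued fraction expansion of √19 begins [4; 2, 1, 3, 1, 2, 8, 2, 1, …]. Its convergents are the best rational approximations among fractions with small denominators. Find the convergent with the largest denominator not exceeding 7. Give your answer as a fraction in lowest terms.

13/3

a_0 = 4: 4/1  (≤ bound)
a_1 = 2: 9/2  (≤ bound)
a_2 = 1: 13/3  (≤ bound)
a_3 = 3: 48/11  (> 7, stop)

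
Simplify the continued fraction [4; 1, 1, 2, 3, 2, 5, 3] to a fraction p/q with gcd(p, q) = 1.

a_0 = 4: 4/1
a_1 = 1: 5/1
a_2 = 1: 9/2
a_3 = 2: 23/5
a_4 = 3: 78/17
a_5 = 2: 179/39
a_6 = 5: 973/212
a_7 = 3: 3098/675

3098/675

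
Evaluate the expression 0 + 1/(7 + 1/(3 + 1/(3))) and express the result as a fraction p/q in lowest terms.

Starting at the tail and folding back:
Start with 3.
3 + 1/(3/1) = 3 + 1/3 = 10/3
7 + 1/(10/3) = 7 + 3/10 = 73/10
0 + 1/(73/10) = 0 + 10/73 = 10/73

10/73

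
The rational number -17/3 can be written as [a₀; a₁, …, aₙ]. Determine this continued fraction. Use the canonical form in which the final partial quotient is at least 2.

Repeatedly divide and take the remainder:
-17 = -6·3 + 1, so a_0 = -6
3 = 3·1 + 0, so a_1 = 3

[-6; 3]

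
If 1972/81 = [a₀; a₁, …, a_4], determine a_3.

1972 ÷ 81 → quotient 24, remainder 28
81 ÷ 28 → quotient 2, remainder 25
28 ÷ 25 → quotient 1, remainder 3
25 ÷ 3 → quotient 8, remainder 1

8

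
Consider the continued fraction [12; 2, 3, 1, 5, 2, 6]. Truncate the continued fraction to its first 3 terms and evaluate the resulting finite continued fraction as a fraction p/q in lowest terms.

Use the convergent recurrence hₖ = aₖ·hₖ₋₁ + hₖ₋₂ (and likewise for the denominators kₖ):
a_0 = 12: 12/1
a_1 = 2: 25/2
a_2 = 3: 87/7

87/7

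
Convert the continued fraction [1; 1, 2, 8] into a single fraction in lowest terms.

a_0 = 1: 1/1
a_1 = 1: 2/1
a_2 = 2: 5/3
a_3 = 8: 42/25

42/25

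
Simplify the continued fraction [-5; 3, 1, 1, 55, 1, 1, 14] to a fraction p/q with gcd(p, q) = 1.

-53681/11386

Use the convergent recurrence hₖ = aₖ·hₖ₋₁ + hₖ₋₂ (and likewise for the denominators kₖ):
a_0 = -5: -5/1
a_1 = 3: -14/3
a_2 = 1: -19/4
a_3 = 1: -33/7
a_4 = 55: -1834/389
a_5 = 1: -1867/396
a_6 = 1: -3701/785
a_7 = 14: -53681/11386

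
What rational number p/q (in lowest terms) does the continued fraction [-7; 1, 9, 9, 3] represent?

a_0 = -7: -7/1
a_1 = 1: -6/1
a_2 = 9: -61/10
a_3 = 9: -555/91
a_4 = 3: -1726/283

-1726/283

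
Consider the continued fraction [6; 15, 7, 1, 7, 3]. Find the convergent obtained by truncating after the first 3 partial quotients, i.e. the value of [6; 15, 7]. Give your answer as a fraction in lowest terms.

a_0 = 6: 6/1
a_1 = 15: 91/15
a_2 = 7: 643/106

643/106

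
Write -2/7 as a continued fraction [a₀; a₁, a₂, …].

Apply division with remainder until the remainder is 0:
-2 = -1·7 + 5, so a_0 = -1
7 = 1·5 + 2, so a_1 = 1
5 = 2·2 + 1, so a_2 = 2
2 = 2·1 + 0, so a_3 = 2

[-1; 1, 2, 2]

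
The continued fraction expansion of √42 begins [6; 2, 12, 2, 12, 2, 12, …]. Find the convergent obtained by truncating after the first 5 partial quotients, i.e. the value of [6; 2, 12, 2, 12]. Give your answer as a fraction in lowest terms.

a_0 = 6: 6/1
a_1 = 2: 13/2
a_2 = 12: 162/25
a_3 = 2: 337/52
a_4 = 12: 4206/649

4206/649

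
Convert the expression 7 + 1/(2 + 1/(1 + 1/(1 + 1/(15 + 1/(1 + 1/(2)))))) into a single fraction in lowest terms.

Start with 2.
1 + 1/(2/1) = 1 + 1/2 = 3/2
15 + 1/(3/2) = 15 + 2/3 = 47/3
1 + 1/(47/3) = 1 + 3/47 = 50/47
1 + 1/(50/47) = 1 + 47/50 = 97/50
2 + 1/(97/50) = 2 + 50/97 = 244/97
7 + 1/(244/97) = 7 + 97/244 = 1805/244

1805/244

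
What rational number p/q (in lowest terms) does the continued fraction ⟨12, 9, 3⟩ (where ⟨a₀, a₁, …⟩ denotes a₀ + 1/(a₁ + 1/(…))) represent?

339/28

Start with 3.
9 + 1/(3/1) = 9 + 1/3 = 28/3
12 + 1/(28/3) = 12 + 3/28 = 339/28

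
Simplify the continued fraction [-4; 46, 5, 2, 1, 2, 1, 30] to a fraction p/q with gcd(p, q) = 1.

-333131/83736

Work from the innermost term outward:
Start with 30.
1 + 1/(30/1) = 1 + 1/30 = 31/30
2 + 1/(31/30) = 2 + 30/31 = 92/31
1 + 1/(92/31) = 1 + 31/92 = 123/92
2 + 1/(123/92) = 2 + 92/123 = 338/123
5 + 1/(338/123) = 5 + 123/338 = 1813/338
46 + 1/(1813/338) = 46 + 338/1813 = 83736/1813
-4 + 1/(83736/1813) = -4 + 1813/83736 = -333131/83736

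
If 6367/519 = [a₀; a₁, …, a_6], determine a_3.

2

Run the Euclidean algorithm, recording each quotient:
6367 = 12·519 + 139, so a_0 = 12
519 = 3·139 + 102, so a_1 = 3
139 = 1·102 + 37, so a_2 = 1
102 = 2·37 + 28, so a_3 = 2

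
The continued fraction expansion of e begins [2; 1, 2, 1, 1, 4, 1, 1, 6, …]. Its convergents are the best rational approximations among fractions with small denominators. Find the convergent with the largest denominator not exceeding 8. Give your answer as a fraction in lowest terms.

a_0 = 2: 2/1  (≤ bound)
a_1 = 1: 3/1  (≤ bound)
a_2 = 2: 8/3  (≤ bound)
a_3 = 1: 11/4  (≤ bound)
a_4 = 1: 19/7  (≤ bound)
a_5 = 4: 87/32  (> 8, stop)

19/7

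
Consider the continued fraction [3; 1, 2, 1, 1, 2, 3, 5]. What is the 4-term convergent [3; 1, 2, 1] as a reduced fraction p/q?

Use the convergent recurrence hₖ = aₖ·hₖ₋₁ + hₖ₋₂ (and likewise for the denominators kₖ):
a_0 = 3: 3/1
a_1 = 1: 4/1
a_2 = 2: 11/3
a_3 = 1: 15/4

15/4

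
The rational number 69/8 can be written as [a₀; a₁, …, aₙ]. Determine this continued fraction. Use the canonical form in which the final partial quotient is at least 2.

Repeatedly divide and take the remainder:
⌊69/8⌋ = 8, remainder 5
⌊8/5⌋ = 1, remainder 3
⌊5/3⌋ = 1, remainder 2
⌊3/2⌋ = 1, remainder 1
⌊2/1⌋ = 2, remainder 0

[8; 1, 1, 1, 2]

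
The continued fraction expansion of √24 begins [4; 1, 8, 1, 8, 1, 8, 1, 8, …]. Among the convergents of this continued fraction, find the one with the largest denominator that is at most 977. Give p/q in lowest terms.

4316/881

a_0 = 4: 4/1  (≤ bound)
a_1 = 1: 5/1  (≤ bound)
a_2 = 8: 44/9  (≤ bound)
a_3 = 1: 49/10  (≤ bound)
a_4 = 8: 436/89  (≤ bound)
a_5 = 1: 485/99  (≤ bound)
a_6 = 8: 4316/881  (≤ bound)
a_7 = 1: 4801/980  (> 977, stop)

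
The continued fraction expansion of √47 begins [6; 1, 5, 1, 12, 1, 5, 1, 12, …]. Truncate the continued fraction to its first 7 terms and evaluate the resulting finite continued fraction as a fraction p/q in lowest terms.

3942/575

Collapse the nested fraction from the inside out:
Start with 5.
1 + 1/(5/1) = 1 + 1/5 = 6/5
12 + 1/(6/5) = 12 + 5/6 = 77/6
1 + 1/(77/6) = 1 + 6/77 = 83/77
5 + 1/(83/77) = 5 + 77/83 = 492/83
1 + 1/(492/83) = 1 + 83/492 = 575/492
6 + 1/(575/492) = 6 + 492/575 = 3942/575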